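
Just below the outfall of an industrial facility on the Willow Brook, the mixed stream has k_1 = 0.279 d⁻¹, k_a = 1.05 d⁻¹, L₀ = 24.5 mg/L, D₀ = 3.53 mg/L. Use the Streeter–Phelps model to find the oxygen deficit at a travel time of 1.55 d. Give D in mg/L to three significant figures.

D ≈ 4.71 mg/L

k_1 L₀/(k_a−k_1) = 0.279×24.5/(1.05−0.279) = 6.836/0.7710 = 8.866 mg/L.
e^(−k_1 t) = e^(−0.279×1.550) = 0.6489; e^(−k_a t) = e^(−1.05×1.550) = 0.1964.
D = 8.866 × (0.6489 − 0.1964) + 3.53 × 0.1964 = 4.012 + 0.6934 = 4.705 mg/L.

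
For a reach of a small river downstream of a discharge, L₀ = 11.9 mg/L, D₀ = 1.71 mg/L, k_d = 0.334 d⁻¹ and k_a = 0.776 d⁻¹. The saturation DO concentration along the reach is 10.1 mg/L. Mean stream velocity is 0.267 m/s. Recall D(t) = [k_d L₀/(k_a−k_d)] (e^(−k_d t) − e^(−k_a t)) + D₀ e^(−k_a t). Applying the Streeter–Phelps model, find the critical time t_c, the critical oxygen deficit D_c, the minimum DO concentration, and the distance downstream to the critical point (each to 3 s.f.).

t_c = [1/(k_a−k_d)] ln[(k_a/k_d)(1 − D₀(k_a−k_d)/(k_d L₀))]
= [1/(0.776−0.334)] ln[(0.776/0.334)(1 − 1.71×0.4420/(0.334×11.9))]
= (1/0.4420) ln[2.323 × 0.8098] = 2.262 × ln(1.882) = 2.262 × 0.6321 = 1.430 d.
D_c = (k_d/k_a) L₀ e^(−k_d t_c) = (0.334/0.776) × 11.9 × e^(−0.334×1.430) = 0.4304 × 11.9 × 0.6202 = 3.177 mg/L.
Minimum DO = C_s − D_c = 10.1 − 3.177 = 6.923 mg/L.
x_c = v t_c = 0.267 m/s × 1.430 d × 86400 s/d = 32990 m ≈ 33.0 km.

t_c ≈ 1.43 d; D_c ≈ 3.18 mg/L; min DO ≈ 6.92 mg/L; x_c ≈ 33.0 km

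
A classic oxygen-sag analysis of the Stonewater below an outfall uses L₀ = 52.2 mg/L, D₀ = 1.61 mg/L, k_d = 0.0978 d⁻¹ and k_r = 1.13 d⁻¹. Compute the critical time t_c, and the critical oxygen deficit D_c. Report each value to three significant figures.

t_c = [1/(k_r−k_d)] ln[(k_r/k_d)(1 − D₀(k_r−k_d)/(k_d L₀))]
= [1/(1.13−0.0978)] ln[(1.13/0.0978)(1 − 1.61×1.032/(0.0978×52.2))]
= (1/1.032) ln[11.55 × 0.6745] = 0.9688 × ln(7.793) = 0.9688 × 2.053 = 1.989 d.
L(t_c) = L₀ e^(−k_d t_c) = 52.2 × 0.8232 = 42.97 mg/L, and at the critical point k_r D_c = k_d L, so D_c = (0.0978/1.13) × 42.97 = 3.719 mg/L.

t_c ≈ 1.99 d; D_c ≈ 3.72 mg/L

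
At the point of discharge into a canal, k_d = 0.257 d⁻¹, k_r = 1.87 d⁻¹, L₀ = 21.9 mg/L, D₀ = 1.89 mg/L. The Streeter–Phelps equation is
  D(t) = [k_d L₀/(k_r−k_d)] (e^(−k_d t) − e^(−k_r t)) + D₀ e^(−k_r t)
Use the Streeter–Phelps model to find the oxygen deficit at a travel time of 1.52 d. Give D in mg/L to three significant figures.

D ≈ 2.27 mg/L

k_d L₀/(k_r−k_d) = 0.257×21.9/(1.87−0.257) = 5.628/1.613 = 3.489 mg/L.
e^(−k_d t) = e^(−0.257×1.520) = 0.6766; e^(−k_r t) = e^(−1.87×1.520) = 0.05829.
D = 3.489 × (0.6766 − 0.05829) + 1.89 × 0.05829 = 2.158 + 0.1102 = 2.268 mg/L.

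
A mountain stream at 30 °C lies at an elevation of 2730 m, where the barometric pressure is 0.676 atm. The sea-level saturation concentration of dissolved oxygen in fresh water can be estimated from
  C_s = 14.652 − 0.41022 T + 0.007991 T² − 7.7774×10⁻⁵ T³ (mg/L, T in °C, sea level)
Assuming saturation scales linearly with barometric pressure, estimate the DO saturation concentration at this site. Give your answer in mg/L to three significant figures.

C_s ≈ 5.03 mg/L

At sea level: C_s = 14.652 − 0.41022×30 + 0.007991×30² − 7.7774×10⁻⁵×30³ = 7.437 mg/L.
Pressure correction: C_s' = 7.437 × 0.676 = 5.028 mg/L.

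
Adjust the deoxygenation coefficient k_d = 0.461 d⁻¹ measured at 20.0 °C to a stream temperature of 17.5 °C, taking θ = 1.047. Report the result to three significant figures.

k_d(T₂) = k_d(T₁) · θ^(T₂−T₁) = 0.461 × 1.047^(17.5−20.0)
= 0.461 × 1.047^-2.50 = 0.461 × 0.8915 = 0.4110 d⁻¹.

k_d ≈ 0.411 d⁻¹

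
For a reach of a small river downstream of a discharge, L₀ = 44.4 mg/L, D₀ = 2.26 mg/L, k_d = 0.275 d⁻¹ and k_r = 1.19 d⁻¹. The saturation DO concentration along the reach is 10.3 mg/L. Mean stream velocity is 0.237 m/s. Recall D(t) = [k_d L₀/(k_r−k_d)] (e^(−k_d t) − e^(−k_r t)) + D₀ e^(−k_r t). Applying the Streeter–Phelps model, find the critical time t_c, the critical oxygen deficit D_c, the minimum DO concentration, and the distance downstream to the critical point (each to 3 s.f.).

t_c = [1/(k_r−k_d)] ln[(k_r/k_d)(1 − D₀(k_r−k_d)/(k_d L₀))]
= [1/(1.19−0.275)] ln[(1.19/0.275)(1 − 2.26×0.9150/(0.275×44.4))]
= (1/0.9150) ln[4.327 × 0.8306] = 1.093 × ln(3.594) = 1.093 × 1.279 = 1.398 d.
L(t_c) = L₀ e^(−k_d t_c) = 44.4 × 0.6808 = 30.23 mg/L, and at the critical point k_r D_c = k_d L, so D_c = (0.275/1.19) × 30.23 = 6.985 mg/L.
Minimum DO = C_s − D_c = 10.3 − 6.985 = 3.315 mg/L.
x_c = v t_c = 0.237 m/s × 1.398 d × 86400 s/d = 28630 m ≈ 28.6 km.

t_c ≈ 1.40 d; D_c ≈ 6.99 mg/L; min DO ≈ 3.31 mg/L; x_c ≈ 28.6 km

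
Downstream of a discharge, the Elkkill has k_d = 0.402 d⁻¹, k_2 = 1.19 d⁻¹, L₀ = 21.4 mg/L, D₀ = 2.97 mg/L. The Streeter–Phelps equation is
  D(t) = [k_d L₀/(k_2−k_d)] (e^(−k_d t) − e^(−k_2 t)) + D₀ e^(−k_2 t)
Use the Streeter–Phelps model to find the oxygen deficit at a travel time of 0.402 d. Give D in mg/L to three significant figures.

k_d L₀/(k_2−k_d) = 0.402×21.4/(1.19−0.402) = 8.603/0.7880 = 10.92 mg/L.
e^(−k_d t) = e^(−0.402×0.4020) = 0.8508; e^(−k_2 t) = e^(−1.19×0.4020) = 0.6198.
D = 10.92 × (0.8508 − 0.6198) + 2.97 × 0.6198 = 2.522 + 1.841 = 4.363 mg/L.

D ≈ 4.36 mg/L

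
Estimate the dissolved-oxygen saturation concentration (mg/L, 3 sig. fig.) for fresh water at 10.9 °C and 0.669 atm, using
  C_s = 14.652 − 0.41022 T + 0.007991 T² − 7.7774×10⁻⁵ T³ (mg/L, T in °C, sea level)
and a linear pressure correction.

At sea level: C_s = 14.652 − 0.41022×10.9 + 0.007991×10.9² − 7.7774×10⁻⁵×10.9³ = 11.03 mg/L.
Pressure correction: C_s' = 11.03 × 0.669 = 7.379 mg/L.

C_s ≈ 7.38 mg/L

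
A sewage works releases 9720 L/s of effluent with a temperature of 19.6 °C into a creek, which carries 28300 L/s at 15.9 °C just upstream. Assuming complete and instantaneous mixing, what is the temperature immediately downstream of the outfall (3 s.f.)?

16.8 °C

Flow-weighted mixing: C = (Q_r C_r + Q_w C_w)/(Q_r + Q_w)
= (28300×15.9 + 9720×19.6)/(28300 + 9720) = 640500/38020 = 16.85 °C.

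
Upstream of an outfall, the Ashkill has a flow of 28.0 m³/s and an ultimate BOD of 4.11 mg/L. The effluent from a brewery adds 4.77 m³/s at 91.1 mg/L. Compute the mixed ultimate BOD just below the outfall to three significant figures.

16.8 mg/L

Flow-weighted mixing: C = (Q_r C_r + Q_w C_w)/(Q_r + Q_w)
= (28.0×4.11 + 4.77×91.1)/(28.0 + 4.77) = 549.6/32.77 = 16.77 mg/L.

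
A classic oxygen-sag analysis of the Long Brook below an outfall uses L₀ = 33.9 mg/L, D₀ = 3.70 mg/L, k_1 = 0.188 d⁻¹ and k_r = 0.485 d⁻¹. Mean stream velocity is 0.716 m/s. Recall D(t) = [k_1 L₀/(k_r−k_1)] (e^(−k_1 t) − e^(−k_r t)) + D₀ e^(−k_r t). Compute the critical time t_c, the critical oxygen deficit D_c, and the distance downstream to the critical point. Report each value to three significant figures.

t_c ≈ 2.55 d; D_c ≈ 8.13 mg/L; x_c ≈ 158 km

t_c = [1/(k_r−k_1)] ln[(k_r/k_1)(1 − D₀(k_r−k_1)/(k_1 L₀))]
= [1/(0.485−0.188)] ln[(0.485/0.188)(1 − 3.70×0.2970/(0.188×33.9))]
= (1/0.2970) ln[2.580 × 0.8276] = 3.367 × ln(2.135) = 3.367 × 0.7585 = 2.554 d.
L(t_c) = L₀ e^(−k_1 t_c) = 33.9 × 0.6187 = 20.97 mg/L, and at the critical point k_r D_c = k_1 L, so D_c = (0.188/0.485) × 20.97 = 8.130 mg/L.
x_c = v t_c = 0.716 m/s × 2.554 d × 86400 s/d = 158000 m ≈ 158 km.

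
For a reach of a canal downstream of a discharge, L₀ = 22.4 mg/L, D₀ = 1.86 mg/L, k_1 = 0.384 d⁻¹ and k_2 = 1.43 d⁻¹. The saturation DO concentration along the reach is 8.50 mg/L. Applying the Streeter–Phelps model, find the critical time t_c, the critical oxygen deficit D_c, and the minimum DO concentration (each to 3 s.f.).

At the critical point dD/dt = 0, so k_1 L₀ e^(−k_1 t) = k_2 D. Substituting D(t) from the Streeter–Phelps equation and solving for t gives
t_c = ln[(k_2/k_1)(1 − D₀(k_2−k_1)/(k_1 L₀))] / (k_2−k_1).
Here k_2−k_1 = 1.046 d⁻¹ and 1 − D₀(k_2−k_1)/(k_1 L₀) = 1 − 1.86×1.046/(0.384×22.4) = 0.7738, so
t_c = ln(3.724 × 0.7738) / 1.046 = 1.058 / 1.046 = 1.012 d.
D_c = (k_1/k_2) L₀ e^(−k_1 t_c) = (0.384/1.43) × 22.4 × e^(−0.384×1.012) = 0.2685 × 22.4 × 0.6780 = 4.079 mg/L.
Minimum DO = C_s − D_c = 8.50 − 4.079 = 4.421 mg/L.

t_c ≈ 1.01 d; D_c ≈ 4.08 mg/L; min DO ≈ 4.42 mg/L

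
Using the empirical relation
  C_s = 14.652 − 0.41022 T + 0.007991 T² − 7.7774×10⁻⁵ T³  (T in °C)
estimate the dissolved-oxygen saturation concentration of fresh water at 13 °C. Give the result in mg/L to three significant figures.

C_s ≈ 10.5 mg/L

C_s = 14.652 − 0.41022×13 + 0.007991×13² − 7.7774×10⁻⁵×13³ = 10.50 mg/L.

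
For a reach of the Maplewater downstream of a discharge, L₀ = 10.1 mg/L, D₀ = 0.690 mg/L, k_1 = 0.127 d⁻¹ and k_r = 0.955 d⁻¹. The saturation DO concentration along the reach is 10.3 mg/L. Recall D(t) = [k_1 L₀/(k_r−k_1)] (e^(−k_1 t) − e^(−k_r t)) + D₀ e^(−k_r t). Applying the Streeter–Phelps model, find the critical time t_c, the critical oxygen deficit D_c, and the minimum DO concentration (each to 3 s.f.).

At the critical point dD/dt = 0, so k_1 L₀ e^(−k_1 t) = k_r D. Substituting D(t) from the Streeter–Phelps equation and solving for t gives
t_c = ln[(k_r/k_1)(1 − D₀(k_r−k_1)/(k_1 L₀))] / (k_r−k_1).
Here k_r−k_1 = 0.8280 d⁻¹ and 1 − D₀(k_r−k_1)/(k_1 L₀) = 1 − 0.690×0.8280/(0.127×10.1) = 0.5546, so
t_c = ln(7.520 × 0.5546) / 0.8280 = 1.428 / 0.8280 = 1.725 d.
D_c = (k_1/k_r) L₀ e^(−k_1 t_c) = (0.127/0.955) × 10.1 × e^(−0.127×1.725) = 0.1330 × 10.1 × 0.8033 = 1.079 mg/L.
Minimum DO = C_s − D_c = 10.3 − 1.079 = 9.221 mg/L.

t_c ≈ 1.72 d; D_c ≈ 1.08 mg/L; min DO ≈ 9.22 mg/L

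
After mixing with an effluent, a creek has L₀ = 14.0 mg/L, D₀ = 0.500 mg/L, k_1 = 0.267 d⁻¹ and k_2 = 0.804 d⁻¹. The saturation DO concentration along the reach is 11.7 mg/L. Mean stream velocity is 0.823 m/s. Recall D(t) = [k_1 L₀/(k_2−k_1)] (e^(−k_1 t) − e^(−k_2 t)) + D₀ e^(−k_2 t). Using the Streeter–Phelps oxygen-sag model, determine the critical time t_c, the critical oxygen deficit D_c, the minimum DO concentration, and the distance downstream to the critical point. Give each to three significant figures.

t_c ≈ 1.91 d; D_c ≈ 2.79 mg/L; min DO ≈ 8.91 mg/L; x_c ≈ 136 km

With k_2/k_1 = 3.011 and 1 − D₀(k_2−k_1)/(k_1 L₀) = 0.9282,
t_c = ln(3.011 × 0.9282) / (0.804 − 0.267) = ln(2.795) / 0.5370 = 1.028/0.5370 = 1.914 d.
D_c = (k_1/k_2) L₀ e^(−k_1 t_c) = (0.267/0.804) × 14.0 × e^(−0.267×1.914) = 0.3321 × 14.0 × 0.5999 = 2.789 mg/L.
Minimum DO = C_s − D_c = 11.7 − 2.789 = 8.911 mg/L.
x_c = v t_c = 0.823 m/s × 1.914 d × 86400 s/d = 136100 m ≈ 136 km.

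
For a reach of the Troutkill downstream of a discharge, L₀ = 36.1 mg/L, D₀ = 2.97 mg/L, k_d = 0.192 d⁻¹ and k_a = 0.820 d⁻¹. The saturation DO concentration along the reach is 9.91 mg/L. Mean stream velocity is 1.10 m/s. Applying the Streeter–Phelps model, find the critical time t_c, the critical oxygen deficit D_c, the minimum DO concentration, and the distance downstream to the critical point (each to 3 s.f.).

t_c ≈ 1.81 d; D_c ≈ 5.97 mg/L; min DO ≈ 3.94 mg/L; x_c ≈ 172 km

With k_a/k_d = 4.271 and 1 − D₀(k_a−k_d)/(k_d L₀) = 0.7309,
t_c = ln(4.271 × 0.7309) / (0.820 − 0.192) = ln(3.122) / 0.6280 = 1.138/0.6280 = 1.813 d.
L(t_c) = L₀ e^(−k_d t_c) = 36.1 × 0.7061 = 25.49 mg/L, and at the critical point k_a D_c = k_d L, so D_c = (0.192/0.820) × 25.49 = 5.968 mg/L.
Minimum DO = C_s − D_c = 9.91 − 5.968 = 3.942 mg/L.
x_c = v t_c = 1.10 m/s × 1.813 d × 86400 s/d = 172300 m ≈ 172 km.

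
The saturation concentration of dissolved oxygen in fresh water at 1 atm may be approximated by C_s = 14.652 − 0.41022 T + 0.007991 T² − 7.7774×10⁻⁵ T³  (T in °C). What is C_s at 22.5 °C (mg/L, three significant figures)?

C_s = 14.652 − 0.41022×22.5 + 0.007991×22.5² − 7.7774×10⁻⁵×22.5³ = 8.582 mg/L.

C_s ≈ 8.58 mg/L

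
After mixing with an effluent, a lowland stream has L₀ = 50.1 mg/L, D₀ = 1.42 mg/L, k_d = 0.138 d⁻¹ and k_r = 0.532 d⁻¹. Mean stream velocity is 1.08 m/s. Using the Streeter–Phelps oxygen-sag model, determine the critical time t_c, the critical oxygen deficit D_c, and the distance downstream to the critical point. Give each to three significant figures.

At the critical point dD/dt = 0, so k_d L₀ e^(−k_d t) = k_r D. Substituting D(t) from the Streeter–Phelps equation and solving for t gives
t_c = ln[(k_r/k_d)(1 − D₀(k_r−k_d)/(k_d L₀))] / (k_r−k_d).
Here k_r−k_d = 0.3940 d⁻¹ and 1 − D₀(k_r−k_d)/(k_d L₀) = 1 − 1.42×0.3940/(0.138×50.1) = 0.9191, so
t_c = ln(3.855 × 0.9191) / 0.3940 = 1.265 / 0.3940 = 3.211 d.
L(t_c) = L₀ e^(−k_d t_c) = 50.1 × 0.6421 = 32.17 mg/L, and at the critical point k_r D_c = k_d L, so D_c = (0.138/0.532) × 32.17 = 8.344 mg/L.
x_c = v t_c = 1.08 m/s × 3.211 d × 86400 s/d = 299600 m ≈ 300 km.

t_c ≈ 3.21 d; D_c ≈ 8.34 mg/L; x_c ≈ 300 km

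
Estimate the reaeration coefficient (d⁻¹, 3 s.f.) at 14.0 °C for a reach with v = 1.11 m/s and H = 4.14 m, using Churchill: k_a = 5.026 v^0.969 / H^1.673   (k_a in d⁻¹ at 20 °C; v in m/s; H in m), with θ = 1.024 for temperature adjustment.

k_a ≈ 0.448 d⁻¹

k_a(20) = 5.026 × 1.11^0.969 / 4.14^1.673 = 5.026 × 1.106 / 10.77 = 0.5163 d⁻¹.
k_a(14.0) = 0.5163 × 1.024^(14.0−20) = 0.5163 × 0.8674 = 0.4478 d⁻¹.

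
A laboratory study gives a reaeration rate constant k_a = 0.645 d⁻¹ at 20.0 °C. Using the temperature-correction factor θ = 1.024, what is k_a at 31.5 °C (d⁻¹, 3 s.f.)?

k_a ≈ 0.847 d⁻¹

k_a(T₂) = k_a(T₁) · θ^(T₂−T₁) = 0.645 × 1.024^(31.5−20.0)
= 0.645 × 1.024^11.5 = 0.645 × 1.314 = 0.8472 d⁻¹.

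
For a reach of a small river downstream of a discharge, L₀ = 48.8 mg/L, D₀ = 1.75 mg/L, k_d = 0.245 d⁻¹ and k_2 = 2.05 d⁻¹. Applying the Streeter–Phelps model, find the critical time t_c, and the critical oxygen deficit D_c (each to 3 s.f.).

At the critical point dD/dt = 0, so k_d L₀ e^(−k_d t) = k_2 D. Substituting D(t) from the Streeter–Phelps equation and solving for t gives
t_c = ln[(k_2/k_d)(1 − D₀(k_2−k_d)/(k_d L₀))] / (k_2−k_d).
Here k_2−k_d = 1.805 d⁻¹ and 1 − D₀(k_2−k_d)/(k_d L₀) = 1 − 1.75×1.805/(0.245×48.8) = 0.7358, so
t_c = ln(8.367 × 0.7358) / 1.805 = 1.818 / 1.805 = 1.007 d.
D_c = (k_d/k_2) L₀ e^(−k_d t_c) = (0.245/2.05) × 48.8 × e^(−0.245×1.007) = 0.1195 × 48.8 × 0.7814 = 4.557 mg/L.

t_c ≈ 1.01 d; D_c ≈ 4.56 mg/L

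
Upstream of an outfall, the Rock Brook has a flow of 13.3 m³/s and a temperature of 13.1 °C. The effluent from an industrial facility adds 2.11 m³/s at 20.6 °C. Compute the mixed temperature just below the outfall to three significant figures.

Flow-weighted mixing: C = (Q_r C_r + Q_w C_w)/(Q_r + Q_w)
= (13.3×13.1 + 2.11×20.6)/(13.3 + 2.11) = 217.7/15.41 = 14.13 °C.

14.1 °C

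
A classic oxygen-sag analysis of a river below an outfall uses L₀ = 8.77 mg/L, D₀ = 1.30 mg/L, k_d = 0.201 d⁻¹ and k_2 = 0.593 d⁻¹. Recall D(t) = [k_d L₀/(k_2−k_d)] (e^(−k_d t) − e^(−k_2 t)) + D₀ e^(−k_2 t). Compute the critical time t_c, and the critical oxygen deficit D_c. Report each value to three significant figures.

With k_2/k_d = 2.950 and 1 − D₀(k_2−k_d)/(k_d L₀) = 0.7109,
t_c = ln(2.950 × 0.7109) / (0.593 − 0.201) = ln(2.097) / 0.3920 = 0.7407/0.3920 = 1.889 d.
D_c = (k_d/k_2) L₀ e^(−k_d t_c) = (0.201/0.593) × 8.77 × e^(−0.201×1.889) = 0.3390 × 8.77 × 0.6840 = 2.033 mg/L.

t_c ≈ 1.89 d; D_c ≈ 2.03 mg/L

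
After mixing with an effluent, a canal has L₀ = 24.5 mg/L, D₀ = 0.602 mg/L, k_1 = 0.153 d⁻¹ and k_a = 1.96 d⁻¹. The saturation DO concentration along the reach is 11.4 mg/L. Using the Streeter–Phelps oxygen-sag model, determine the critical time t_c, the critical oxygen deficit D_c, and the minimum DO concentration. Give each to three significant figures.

t_c = [1/(k_a−k_1)] ln[(k_a/k_1)(1 − D₀(k_a−k_1)/(k_1 L₀))]
= [1/(1.96−0.153)] ln[(1.96/0.153)(1 − 0.602×1.807/(0.153×24.5))]
= (1/1.807) ln[12.81 × 0.7098] = 0.5534 × ln(9.093) = 0.5534 × 2.207 = 1.222 d.
D_c = (k_1/k_a) L₀ e^(−k_1 t_c) = (0.153/1.96) × 24.5 × e^(−0.153×1.222) = 0.07806 × 24.5 × 0.8295 = 1.586 mg/L.
Minimum DO = C_s − D_c = 11.4 − 1.586 = 9.814 mg/L.

t_c ≈ 1.22 d; D_c ≈ 1.59 mg/L; min DO ≈ 9.81 mg/L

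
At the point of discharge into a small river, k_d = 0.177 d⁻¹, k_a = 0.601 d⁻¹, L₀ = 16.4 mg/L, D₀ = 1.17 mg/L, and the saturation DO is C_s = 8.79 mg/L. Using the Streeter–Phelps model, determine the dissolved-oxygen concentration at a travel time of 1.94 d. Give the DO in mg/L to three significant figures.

DO ≈ 5.70 mg/L

k_d L₀/(k_a−k_d) = 0.177×16.4/(0.601−0.177) = 2.903/0.4240 = 6.846 mg/L.
e^(−k_d t) = e^(−0.177×1.940) = 0.7094; e^(−k_a t) = e^(−0.601×1.940) = 0.3116.
D = 6.846 × (0.7094 − 0.3116) + 1.17 × 0.3116 = 2.723 + 0.3646 = 3.088 mg/L.
DO = C_s − D = 8.79 − 3.088 = 5.702 mg/L.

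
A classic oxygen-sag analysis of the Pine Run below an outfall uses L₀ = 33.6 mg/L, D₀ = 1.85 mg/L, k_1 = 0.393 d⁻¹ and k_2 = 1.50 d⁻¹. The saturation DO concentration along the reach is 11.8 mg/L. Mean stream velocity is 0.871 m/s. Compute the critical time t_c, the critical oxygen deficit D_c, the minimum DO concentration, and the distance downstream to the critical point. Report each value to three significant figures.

t_c = [1/(k_2−k_1)] ln[(k_2/k_1)(1 − D₀(k_2−k_1)/(k_1 L₀))]
= [1/(1.50−0.393)] ln[(1.50/0.393)(1 − 1.85×1.107/(0.393×33.6))]
= (1/1.107) ln[3.817 × 0.8449] = 0.9033 × ln(3.225) = 0.9033 × 1.171 = 1.058 d.
D_c = (k_1/k_2) L₀ e^(−k_1 t_c) = (0.393/1.50) × 33.6 × e^(−0.393×1.058) = 0.2620 × 33.6 × 0.6599 = 5.809 mg/L.
Minimum DO = C_s − D_c = 11.8 − 5.809 = 5.991 mg/L.
x_c = v t_c = 0.871 m/s × 1.058 d × 86400 s/d = 79600 m ≈ 79.6 km.

t_c ≈ 1.06 d; D_c ≈ 5.81 mg/L; min DO ≈ 5.99 mg/L; x_c ≈ 79.6 km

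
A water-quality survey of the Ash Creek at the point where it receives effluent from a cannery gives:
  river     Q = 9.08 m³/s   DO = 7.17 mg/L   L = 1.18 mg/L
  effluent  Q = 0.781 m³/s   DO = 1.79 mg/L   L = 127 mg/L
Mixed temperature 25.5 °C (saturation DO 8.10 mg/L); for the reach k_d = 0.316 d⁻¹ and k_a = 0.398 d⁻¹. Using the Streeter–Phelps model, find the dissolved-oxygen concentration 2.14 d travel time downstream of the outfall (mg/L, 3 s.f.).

Mixed DO = (9.08×7.17 + 0.781×1.79)/(9.08+0.781) = 66.50/9.861 = 6.744 mg/L.
Mixed L₀ = (9.08×1.18 + 0.781×127)/(9.861) = 109.9/9.861 = 11.15 mg/L.
Initial deficit D₀ = C_s − DO₀ = 8.10 − 6.744 = 1.356 mg/L.
D(2.14) = [0.316×11.15/(0.398−0.316)](e^(−0.316×2.14) − e^(−0.398×2.14)) + 1.356 e^(−0.398×2.14)
= 42.95 × (0.5085 − 0.4267) + 1.356 × 0.4267 = 4.094 mg/L.
DO = 8.10 − 4.094 = 4.006 mg/L.

DO ≈ 4.01 mg/L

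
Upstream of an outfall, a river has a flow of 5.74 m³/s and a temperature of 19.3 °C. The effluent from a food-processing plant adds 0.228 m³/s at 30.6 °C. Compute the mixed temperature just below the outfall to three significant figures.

19.7 °C

Flow-weighted mixing: C = (Q_r C_r + Q_w C_w)/(Q_r + Q_w)
= (5.74×19.3 + 0.228×30.6)/(5.74 + 0.228) = 117.8/5.968 = 19.73 °C.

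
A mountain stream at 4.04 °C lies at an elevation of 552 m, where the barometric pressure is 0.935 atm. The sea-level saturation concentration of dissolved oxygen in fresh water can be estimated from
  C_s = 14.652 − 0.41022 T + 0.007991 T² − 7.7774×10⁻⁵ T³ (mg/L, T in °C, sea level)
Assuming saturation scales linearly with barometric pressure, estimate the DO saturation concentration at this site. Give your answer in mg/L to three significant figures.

C_s ≈ 12.3 mg/L

At sea level: C_s = 14.652 − 0.41022×4.04 + 0.007991×4.04² − 7.7774×10⁻⁵×4.04³ = 13.12 mg/L.
Pressure correction: C_s' = 13.12 × 0.935 = 12.27 mg/L.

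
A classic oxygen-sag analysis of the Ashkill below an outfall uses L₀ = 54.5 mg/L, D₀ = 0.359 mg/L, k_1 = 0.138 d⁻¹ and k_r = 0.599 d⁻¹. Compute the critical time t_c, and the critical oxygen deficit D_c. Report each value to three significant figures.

t_c ≈ 3.14 d; D_c ≈ 8.15 mg/L

t_c = [1/(k_r−k_1)] ln[(k_r/k_1)(1 − D₀(k_r−k_1)/(k_1 L₀))]
= [1/(0.599−0.138)] ln[(0.599/0.138)(1 − 0.359×0.4610/(0.138×54.5))]
= (1/0.4610) ln[4.341 × 0.9780] = 2.169 × ln(4.245) = 2.169 × 1.446 = 3.136 d.
L(t_c) = L₀ e^(−k_1 t_c) = 54.5 × 0.6487 = 35.35 mg/L, and at the critical point k_r D_c = k_1 L, so D_c = (0.138/0.599) × 35.35 = 8.145 mg/L.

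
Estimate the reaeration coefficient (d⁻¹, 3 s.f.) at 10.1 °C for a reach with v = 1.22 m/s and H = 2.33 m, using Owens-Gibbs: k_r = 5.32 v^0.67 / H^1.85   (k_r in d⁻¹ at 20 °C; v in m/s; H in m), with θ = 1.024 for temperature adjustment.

k_r ≈ 1.01 d⁻¹

k_r(20) = 5.32 × 1.22^0.67 / 2.33^1.85 = 5.32 × 1.143 / 4.782 = 1.271 d⁻¹.
k_r(10.1) = 1.271 × 1.024^(10.1−20) = 1.271 × 0.7907 = 1.005 d⁻¹.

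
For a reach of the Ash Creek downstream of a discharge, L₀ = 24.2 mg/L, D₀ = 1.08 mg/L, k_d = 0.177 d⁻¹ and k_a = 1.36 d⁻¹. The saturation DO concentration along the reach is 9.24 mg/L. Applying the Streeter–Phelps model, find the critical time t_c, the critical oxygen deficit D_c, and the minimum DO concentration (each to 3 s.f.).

At the critical point dD/dt = 0, so k_d L₀ e^(−k_d t) = k_a D. Substituting D(t) from the Streeter–Phelps equation and solving for t gives
t_c = ln[(k_a/k_d)(1 − D₀(k_a−k_d)/(k_d L₀))] / (k_a−k_d).
Here k_a−k_d = 1.183 d⁻¹ and 1 − D₀(k_a−k_d)/(k_d L₀) = 1 − 1.08×1.183/(0.177×24.2) = 0.7017, so
t_c = ln(7.684 × 0.7017) / 1.183 = 1.685 / 1.183 = 1.424 d.
D_c = (k_d/k_a) L₀ e^(−k_d t_c) = (0.177/1.36) × 24.2 × e^(−0.177×1.424) = 0.1301 × 24.2 × 0.7772 = 2.448 mg/L.
Minimum DO = C_s − D_c = 9.24 − 2.448 = 6.792 mg/L.

t_c ≈ 1.42 d; D_c ≈ 2.45 mg/L; min DO ≈ 6.79 mg/L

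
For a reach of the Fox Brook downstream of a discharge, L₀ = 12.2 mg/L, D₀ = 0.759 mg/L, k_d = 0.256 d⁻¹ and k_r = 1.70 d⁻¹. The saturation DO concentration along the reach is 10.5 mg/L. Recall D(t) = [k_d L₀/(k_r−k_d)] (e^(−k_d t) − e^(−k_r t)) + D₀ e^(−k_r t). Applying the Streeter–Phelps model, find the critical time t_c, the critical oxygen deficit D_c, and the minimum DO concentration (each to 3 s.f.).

t_c ≈ 1.01 d; D_c ≈ 1.42 mg/L; min DO ≈ 9.08 mg/L

t_c = [1/(k_r−k_d)] ln[(k_r/k_d)(1 − D₀(k_r−k_d)/(k_d L₀))]
= [1/(1.70−0.256)] ln[(1.70/0.256)(1 − 0.759×1.444/(0.256×12.2))]
= (1/1.444) ln[6.641 × 0.6491] = 0.6925 × ln(4.310) = 0.6925 × 1.461 = 1.012 d.
L(t_c) = L₀ e^(−k_d t_c) = 12.2 × 0.7718 = 9.416 mg/L, and at the critical point k_r D_c = k_d L, so D_c = (0.256/1.70) × 9.416 = 1.418 mg/L.
Minimum DO = C_s − D_c = 10.5 − 1.418 = 9.082 mg/L.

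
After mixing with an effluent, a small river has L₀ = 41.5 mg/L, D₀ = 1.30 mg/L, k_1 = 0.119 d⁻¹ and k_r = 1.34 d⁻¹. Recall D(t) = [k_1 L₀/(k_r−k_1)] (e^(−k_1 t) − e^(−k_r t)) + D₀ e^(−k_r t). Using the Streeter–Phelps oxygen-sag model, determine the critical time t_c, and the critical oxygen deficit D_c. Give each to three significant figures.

At the critical point dD/dt = 0, so k_1 L₀ e^(−k_1 t) = k_r D. Substituting D(t) from the Streeter–Phelps equation and solving for t gives
t_c = ln[(k_r/k_1)(1 − D₀(k_r−k_1)/(k_1 L₀))] / (k_r−k_1).
Here k_r−k_1 = 1.221 d⁻¹ and 1 − D₀(k_r−k_1)/(k_1 L₀) = 1 − 1.30×1.221/(0.119×41.5) = 0.6786, so
t_c = ln(11.26 × 0.6786) / 1.221 = 2.034 / 1.221 = 1.665 d.
L(t_c) = L₀ e^(−k_1 t_c) = 41.5 × 0.8202 = 34.04 mg/L, and at the critical point k_r D_c = k_1 L, so D_c = (0.119/1.34) × 34.04 = 3.023 mg/L.

t_c ≈ 1.67 d; D_c ≈ 3.02 mg/L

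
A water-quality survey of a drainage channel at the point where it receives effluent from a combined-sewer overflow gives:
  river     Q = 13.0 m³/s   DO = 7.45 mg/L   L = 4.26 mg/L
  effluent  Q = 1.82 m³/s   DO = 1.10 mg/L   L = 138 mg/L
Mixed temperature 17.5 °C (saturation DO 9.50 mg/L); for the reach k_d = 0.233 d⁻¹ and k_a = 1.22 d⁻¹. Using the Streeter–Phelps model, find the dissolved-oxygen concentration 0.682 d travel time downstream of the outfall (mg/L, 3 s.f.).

Mixed DO = (13.0×7.45 + 1.82×1.10)/(13.0+1.82) = 98.85/14.82 = 6.670 mg/L.
Mixed L₀ = (13.0×4.26 + 1.82×138)/(14.82) = 306.5/14.82 = 20.68 mg/L.
Initial deficit D₀ = C_s − DO₀ = 9.50 − 6.670 = 2.830 mg/L.
D(0.682) = [0.233×20.68/(1.22−0.233)](e^(−0.233×0.682) − e^(−1.22×0.682)) + 2.830 e^(−1.22×0.682)
= 4.883 × (0.8531 − 0.4352) + 2.830 × 0.4352 = 3.272 mg/L.
DO = 9.50 − 3.272 = 6.228 mg/L.

DO ≈ 6.23 mg/L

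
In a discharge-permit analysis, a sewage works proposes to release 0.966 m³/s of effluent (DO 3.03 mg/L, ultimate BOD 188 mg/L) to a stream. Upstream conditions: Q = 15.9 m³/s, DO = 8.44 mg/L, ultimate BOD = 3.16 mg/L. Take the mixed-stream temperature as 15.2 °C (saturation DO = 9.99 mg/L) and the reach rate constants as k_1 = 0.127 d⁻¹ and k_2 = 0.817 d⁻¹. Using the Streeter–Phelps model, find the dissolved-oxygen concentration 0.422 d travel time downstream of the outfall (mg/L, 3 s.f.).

DO ≈ 8.07 mg/L

Mixed DO = (15.9×8.44 + 0.966×3.03)/(15.9+0.966) = 137.1/16.87 = 8.130 mg/L.
Mixed L₀ = (15.9×3.16 + 0.966×188)/(16.87) = 231.9/16.87 = 13.75 mg/L.
Initial deficit D₀ = C_s − DO₀ = 9.99 − 8.130 = 1.860 mg/L.
D(0.422) = [0.127×13.75/(0.817−0.127)](e^(−0.127×0.422) − e^(−0.817×0.422)) + 1.860 e^(−0.817×0.422)
= 2.530 × (0.9478 − 0.7084) + 1.860 × 0.7084 = 1.923 mg/L.
DO = 9.99 − 1.923 = 8.067 mg/L.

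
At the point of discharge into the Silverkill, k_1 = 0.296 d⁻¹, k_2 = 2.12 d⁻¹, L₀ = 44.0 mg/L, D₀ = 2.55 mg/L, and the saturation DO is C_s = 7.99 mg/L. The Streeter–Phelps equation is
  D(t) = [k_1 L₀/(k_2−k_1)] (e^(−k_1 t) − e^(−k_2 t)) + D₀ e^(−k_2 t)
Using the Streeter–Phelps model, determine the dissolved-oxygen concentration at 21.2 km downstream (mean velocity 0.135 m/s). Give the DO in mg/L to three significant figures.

Travel time t = x/v = 21.2 km / (0.135 m/s) = 21200 m / 0.135 m/s = 157000 s = 1.818 d.
k_1 L₀/(k_2−k_1) = 0.296×44.0/(2.12−0.296) = 13.02/1.824 = 7.140 mg/L.
e^(−k_1 t) = e^(−0.296×1.818) = 0.5839; e^(−k_2 t) = e^(−2.12×1.818) = 0.02121.
D = 7.140 × (0.5839 − 0.02121) + 2.55 × 0.02121 = 4.018 + 0.05409 = 4.072 mg/L.
DO = C_s − D = 7.99 − 4.072 = 3.918 mg/L.

DO ≈ 3.92 mg/L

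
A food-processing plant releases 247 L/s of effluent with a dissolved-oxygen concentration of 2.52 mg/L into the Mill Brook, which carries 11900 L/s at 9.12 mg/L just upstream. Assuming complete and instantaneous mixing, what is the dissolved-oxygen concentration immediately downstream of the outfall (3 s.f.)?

Flow-weighted mixing: C = (Q_r C_r + Q_w C_w)/(Q_r + Q_w)
= (11900×9.12 + 247×2.52)/(11900 + 247) = 109200/12150 = 8.986 mg/L.

8.99 mg/L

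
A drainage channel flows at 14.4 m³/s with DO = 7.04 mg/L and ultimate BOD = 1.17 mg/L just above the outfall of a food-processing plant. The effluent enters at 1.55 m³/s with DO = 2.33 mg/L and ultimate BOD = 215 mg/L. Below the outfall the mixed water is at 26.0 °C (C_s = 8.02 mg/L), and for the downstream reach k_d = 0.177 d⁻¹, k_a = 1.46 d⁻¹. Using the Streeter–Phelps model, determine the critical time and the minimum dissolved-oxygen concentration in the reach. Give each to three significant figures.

Mixed DO = (14.4×7.04 + 1.55×2.33)/(14.4+1.55) = 105.0/15.95 = 6.582 mg/L.
Mixed L₀ = (14.4×1.17 + 1.55×215)/(15.95) = 350.1/15.95 = 21.95 mg/L.
Initial deficit D₀ = C_s − DO₀ = 8.02 − 6.582 = 1.438 mg/L.
t_c = (1/1.283) ln[(1.46/0.177)(1 − 1.438×1.283/(0.177×21.95))] = 0.7794 × ln(4.332) = 1.143 d.
D_c = (0.177/1.46) × 21.95 × e^(−0.177×1.143) = 0.1212 × 21.95 × 0.8169 = 2.174 mg/L.
Minimum DO = 8.02 − 2.174 = 5.846 mg/L.

t_c ≈ 1.14 d; minimum DO ≈ 5.85 mg/L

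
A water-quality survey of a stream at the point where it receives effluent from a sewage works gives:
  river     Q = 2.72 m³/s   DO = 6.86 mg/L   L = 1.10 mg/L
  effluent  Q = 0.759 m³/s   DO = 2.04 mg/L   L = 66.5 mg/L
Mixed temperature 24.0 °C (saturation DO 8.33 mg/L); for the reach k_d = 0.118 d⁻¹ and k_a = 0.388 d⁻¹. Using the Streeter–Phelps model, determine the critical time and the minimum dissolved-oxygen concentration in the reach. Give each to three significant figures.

Mixed DO = (2.72×6.86 + 0.759×2.04)/(2.72+0.759) = 20.21/3.479 = 5.808 mg/L.
Mixed L₀ = (2.72×1.10 + 0.759×66.5)/(3.479) = 53.47/3.479 = 15.37 mg/L.
Initial deficit D₀ = C_s − DO₀ = 8.33 − 5.808 = 2.522 mg/L.
t_c = (1/0.2700) ln[(0.388/0.118)(1 − 2.522×0.2700/(0.118×15.37))] = 3.704 × ln(2.054) = 2.665 d.
D_c = (0.118/0.388) × 15.37 × e^(−0.118×2.665) = 0.3041 × 15.37 × 0.7302 = 3.413 mg/L.
Minimum DO = 8.33 − 3.413 = 4.917 mg/L.

t_c ≈ 2.67 d; minimum DO ≈ 4.92 mg/L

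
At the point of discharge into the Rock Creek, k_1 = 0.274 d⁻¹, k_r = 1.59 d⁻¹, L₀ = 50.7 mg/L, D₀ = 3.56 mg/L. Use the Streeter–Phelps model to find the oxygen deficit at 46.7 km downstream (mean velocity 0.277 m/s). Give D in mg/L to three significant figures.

Travel time t = x/v = 46.7 km / (0.277 m/s) = 46700 m / 0.277 m/s = 168600 s = 1.951 d.
k_1 L₀/(k_r−k_1) = 0.274×50.7/(1.59−0.274) = 13.89/1.316 = 10.56 mg/L.
e^(−k_1 t) = e^(−0.274×1.951) = 0.5859; e^(−k_r t) = e^(−1.59×1.951) = 0.04493.
D = 10.56 × (0.5859 − 0.04493) + 3.56 × 0.04493 = 5.710 + 0.1600 = 5.870 mg/L.

D ≈ 5.87 mg/L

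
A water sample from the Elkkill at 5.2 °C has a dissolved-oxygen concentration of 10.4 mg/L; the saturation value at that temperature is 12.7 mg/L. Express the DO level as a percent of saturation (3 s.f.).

81.9 % saturation

% saturation = C/C_s × 100 = 10.4/12.7 × 100 = 81.9 %.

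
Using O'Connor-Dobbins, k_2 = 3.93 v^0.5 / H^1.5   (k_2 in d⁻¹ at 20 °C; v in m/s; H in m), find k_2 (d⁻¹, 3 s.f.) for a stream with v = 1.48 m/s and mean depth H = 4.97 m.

k_2 ≈ 0.432 d⁻¹

k_2 = 3.93 × 1.48^0.5 / 4.97^1.5 = 3.93 × 1.217 / 11.08 = 0.4315 d⁻¹.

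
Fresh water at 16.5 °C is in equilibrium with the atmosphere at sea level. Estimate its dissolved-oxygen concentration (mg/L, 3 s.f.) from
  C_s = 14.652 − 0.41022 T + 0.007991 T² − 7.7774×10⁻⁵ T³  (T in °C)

C_s ≈ 9.71 mg/L

C_s = 14.652 − 0.41022×16.5 + 0.007991×16.5² − 7.7774×10⁻⁵×16.5³ = 9.710 mg/L.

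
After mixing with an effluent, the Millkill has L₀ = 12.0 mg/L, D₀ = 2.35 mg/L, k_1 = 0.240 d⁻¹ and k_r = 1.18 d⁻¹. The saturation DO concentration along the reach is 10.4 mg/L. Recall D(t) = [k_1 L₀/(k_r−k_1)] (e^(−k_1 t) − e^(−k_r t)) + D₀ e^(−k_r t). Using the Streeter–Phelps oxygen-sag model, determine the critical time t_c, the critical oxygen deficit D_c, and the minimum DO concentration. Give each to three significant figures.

t_c = [1/(k_r−k_1)] ln[(k_r/k_1)(1 − D₀(k_r−k_1)/(k_1 L₀))]
= [1/(1.18−0.240)] ln[(1.18/0.240)(1 − 2.35×0.9400/(0.240×12.0))]
= (1/0.9400) ln[4.917 × 0.2330] = 1.064 × ln(1.146) = 1.064 × 0.1359 = 0.1445 d.
L(t_c) = L₀ e^(−k_1 t_c) = 12.0 × 0.9659 = 11.59 mg/L, and at the critical point k_r D_c = k_1 L, so D_c = (0.240/1.18) × 11.59 = 2.357 mg/L.
Minimum DO = C_s − D_c = 10.4 − 2.357 = 8.043 mg/L.

t_c ≈ 0.145 d; D_c ≈ 2.36 mg/L; min DO ≈ 8.04 mg/L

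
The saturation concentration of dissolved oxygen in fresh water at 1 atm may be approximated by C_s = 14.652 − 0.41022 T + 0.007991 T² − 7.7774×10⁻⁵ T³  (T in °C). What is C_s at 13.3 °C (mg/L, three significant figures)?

C_s = 14.652 − 0.41022×13.3 + 0.007991×13.3² − 7.7774×10⁻⁵×13.3³ = 10.43 mg/L.

C_s ≈ 10.4 mg/L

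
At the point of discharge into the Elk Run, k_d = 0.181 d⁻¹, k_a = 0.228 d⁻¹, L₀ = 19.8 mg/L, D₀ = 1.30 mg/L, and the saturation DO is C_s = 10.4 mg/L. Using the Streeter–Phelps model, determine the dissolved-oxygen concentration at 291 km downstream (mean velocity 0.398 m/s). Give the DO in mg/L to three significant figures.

Travel time t = x/v = 291 km / (0.398 m/s) = 291000 m / 0.398 m/s = 731200 s = 8.462 d.
k_d L₀/(k_a−k_d) = 0.181×19.8/(0.228−0.181) = 3.584/0.04700 = 76.25 mg/L.
e^(−k_d t) = e^(−0.181×8.462) = 0.2162; e^(−k_a t) = e^(−0.228×8.462) = 0.1452.
D = 76.25 × (0.2162 − 0.1452) + 1.30 × 0.1452 = 5.409 + 0.1888 = 5.598 mg/L.
DO = C_s − D = 10.4 − 5.598 = 4.802 mg/L.

DO ≈ 4.80 mg/L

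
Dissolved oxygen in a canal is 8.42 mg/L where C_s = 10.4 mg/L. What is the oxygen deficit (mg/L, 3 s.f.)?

D ≈ 1.98 mg/L

D = C_s − C = 10.4 − 8.42 = 1.98 mg/L.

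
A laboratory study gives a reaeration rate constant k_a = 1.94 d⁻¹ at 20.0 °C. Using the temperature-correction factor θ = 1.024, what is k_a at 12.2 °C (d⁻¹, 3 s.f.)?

k_a(T₂) = k_a(T₁) · θ^(T₂−T₁) = 1.94 × 1.024^(12.2−20.0)
= 1.94 × 1.024^-7.80 = 1.94 × 0.8311 = 1.612 d⁻¹.

k_a ≈ 1.61 d⁻¹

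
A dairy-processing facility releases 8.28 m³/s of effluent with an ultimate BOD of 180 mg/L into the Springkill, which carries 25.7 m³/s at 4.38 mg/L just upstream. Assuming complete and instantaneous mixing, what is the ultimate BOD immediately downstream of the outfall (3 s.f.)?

Flow-weighted mixing: C = (Q_r C_r + Q_w C_w)/(Q_r + Q_w)
= (25.7×4.38 + 8.28×180)/(25.7 + 8.28) = 1603/33.98 = 47.17 mg/L.

47.2 mg/L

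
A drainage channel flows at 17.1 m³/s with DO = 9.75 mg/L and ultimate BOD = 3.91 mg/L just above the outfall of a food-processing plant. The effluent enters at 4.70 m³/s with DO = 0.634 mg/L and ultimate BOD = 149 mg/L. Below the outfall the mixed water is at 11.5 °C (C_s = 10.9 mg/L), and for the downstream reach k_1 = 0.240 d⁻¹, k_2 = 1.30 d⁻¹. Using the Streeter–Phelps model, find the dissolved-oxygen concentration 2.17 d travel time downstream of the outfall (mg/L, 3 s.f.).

DO ≈ 6.46 mg/L

Mixed DO = (17.1×9.75 + 4.70×0.634)/(17.1+4.70) = 169.7/21.80 = 7.785 mg/L.
Mixed L₀ = (17.1×3.91 + 4.70×149)/(21.80) = 767.2/21.80 = 35.19 mg/L.
Initial deficit D₀ = C_s − DO₀ = 10.9 − 7.785 = 3.115 mg/L.
D(2.17) = [0.240×35.19/(1.30−0.240)](e^(−0.240×2.17) − e^(−1.30×2.17)) + 3.115 e^(−1.30×2.17)
= 7.968 × (0.5940 − 0.05955) + 3.115 × 0.05955 = 4.444 mg/L.
DO = 10.9 − 4.444 = 6.456 mg/L.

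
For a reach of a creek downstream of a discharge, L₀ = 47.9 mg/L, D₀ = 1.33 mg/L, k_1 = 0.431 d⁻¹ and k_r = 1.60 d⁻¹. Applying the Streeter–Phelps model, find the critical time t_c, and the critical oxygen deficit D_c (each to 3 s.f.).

t_c ≈ 1.06 d; D_c ≈ 8.19 mg/L

With k_r/k_1 = 3.712 and 1 − D₀(k_r−k_1)/(k_1 L₀) = 0.9247,
t_c = ln(3.712 × 0.9247) / (1.60 − 0.431) = ln(3.433) / 1.169 = 1.233/1.169 = 1.055 d.
D_c = (k_1/k_r) L₀ e^(−k_1 t_c) = (0.431/1.60) × 47.9 × e^(−0.431×1.055) = 0.2694 × 47.9 × 0.6346 = 8.189 mg/L.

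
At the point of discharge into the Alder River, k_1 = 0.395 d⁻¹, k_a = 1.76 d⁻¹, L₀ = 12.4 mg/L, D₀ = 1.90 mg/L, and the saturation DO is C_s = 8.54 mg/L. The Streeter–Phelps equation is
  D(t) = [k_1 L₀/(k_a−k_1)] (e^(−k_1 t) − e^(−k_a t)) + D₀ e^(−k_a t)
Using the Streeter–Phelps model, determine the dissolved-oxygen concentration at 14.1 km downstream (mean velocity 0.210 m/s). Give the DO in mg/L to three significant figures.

DO ≈ 6.33 mg/L

Travel time t = x/v = 14.1 km / (0.210 m/s) = 14100 m / 0.210 m/s = 67140 s = 0.7771 d.
k_1 L₀/(k_a−k_1) = 0.395×12.4/(1.76−0.395) = 4.898/1.365 = 3.588 mg/L.
e^(−k_1 t) = e^(−0.395×0.7771) = 0.7357; e^(−k_a t) = e^(−1.76×0.7771) = 0.2547.
D = 3.588 × (0.7357 − 0.2547) + 1.90 × 0.2547 = 1.726 + 0.4839 = 2.210 mg/L.
DO = C_s − D = 8.54 − 2.210 = 6.330 mg/L.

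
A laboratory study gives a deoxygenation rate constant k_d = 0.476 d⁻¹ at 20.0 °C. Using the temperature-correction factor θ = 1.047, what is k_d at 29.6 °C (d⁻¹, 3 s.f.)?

k_d(T₂) = k_d(T₁) · θ^(T₂−T₁) = 0.476 × 1.047^(29.6−20.0)
= 0.476 × 1.047^9.60 = 0.476 × 1.554 = 0.7398 d⁻¹.

k_d ≈ 0.740 d⁻¹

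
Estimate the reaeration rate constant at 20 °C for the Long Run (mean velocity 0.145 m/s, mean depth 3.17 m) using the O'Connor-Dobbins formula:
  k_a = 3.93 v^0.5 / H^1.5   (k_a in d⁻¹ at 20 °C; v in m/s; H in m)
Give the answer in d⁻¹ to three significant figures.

k_a ≈ 0.265 d⁻¹

k_a = 3.93 × 0.145^0.5 / 3.17^1.5 = 3.93 × 0.3808 / 5.644 = 0.2651 d⁻¹.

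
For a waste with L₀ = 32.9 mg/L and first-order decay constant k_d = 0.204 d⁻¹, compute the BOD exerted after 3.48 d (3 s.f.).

y_t = L₀(1 − e^(−k_d t)) = 32.9 × (1 − e^(−0.204×3.48))
= 32.9 × (1 − 0.4917) = 32.9 × 0.5083 = 16.72 mg/L.

y ≈ 16.7 mg/L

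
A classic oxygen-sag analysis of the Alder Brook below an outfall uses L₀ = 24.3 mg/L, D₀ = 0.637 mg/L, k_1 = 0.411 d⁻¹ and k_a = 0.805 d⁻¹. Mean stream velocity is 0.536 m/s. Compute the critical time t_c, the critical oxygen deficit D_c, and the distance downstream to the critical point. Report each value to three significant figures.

t_c ≈ 1.64 d; D_c ≈ 6.32 mg/L; x_c ≈ 76.0 km

At the critical point dD/dt = 0, so k_1 L₀ e^(−k_1 t) = k_a D. Substituting D(t) from the Streeter–Phelps equation and solving for t gives
t_c = ln[(k_a/k_1)(1 − D₀(k_a−k_1)/(k_1 L₀))] / (k_a−k_1).
Here k_a−k_1 = 0.3940 d⁻¹ and 1 − D₀(k_a−k_1)/(k_1 L₀) = 1 − 0.637×0.3940/(0.411×24.3) = 0.9749, so
t_c = ln(1.959 × 0.9749) / 0.3940 = 0.6468 / 0.3940 = 1.642 d.
D_c = (k_1/k_a) L₀ e^(−k_1 t_c) = (0.411/0.805) × 24.3 × e^(−0.411×1.642) = 0.5106 × 24.3 × 0.5093 = 6.319 mg/L.
x_c = v t_c = 0.536 m/s × 1.642 d × 86400 s/d = 76020 m ≈ 76.0 km.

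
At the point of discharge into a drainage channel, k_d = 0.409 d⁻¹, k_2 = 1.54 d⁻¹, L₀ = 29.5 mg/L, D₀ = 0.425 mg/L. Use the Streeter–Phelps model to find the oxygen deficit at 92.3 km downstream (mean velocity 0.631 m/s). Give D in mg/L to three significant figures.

D ≈ 4.58 mg/L

Travel time t = x/v = 92.3 km / (0.631 m/s) = 92300 m / 0.631 m/s = 146300 s = 1.693 d.
k_d L₀/(k_2−k_d) = 0.409×29.5/(1.54−0.409) = 12.07/1.131 = 10.67 mg/L.
e^(−k_d t) = e^(−0.409×1.693) = 0.5004; e^(−k_2 t) = e^(−1.54×1.693) = 0.07374.
D = 10.67 × (0.5004 − 0.07374) + 0.425 × 0.07374 = 4.551 + 0.03134 = 4.582 mg/L.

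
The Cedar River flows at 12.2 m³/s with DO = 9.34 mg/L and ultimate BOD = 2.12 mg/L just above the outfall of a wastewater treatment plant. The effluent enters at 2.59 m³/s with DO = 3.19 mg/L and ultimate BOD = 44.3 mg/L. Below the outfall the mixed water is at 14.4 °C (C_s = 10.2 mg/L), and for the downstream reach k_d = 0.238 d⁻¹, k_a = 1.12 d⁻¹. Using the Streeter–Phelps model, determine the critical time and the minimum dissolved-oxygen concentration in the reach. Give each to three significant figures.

Mixed DO = (12.2×9.34 + 2.59×3.19)/(12.2+2.59) = 122.2/14.79 = 8.263 mg/L.
Mixed L₀ = (12.2×2.12 + 2.59×44.3)/(14.79) = 140.6/14.79 = 9.506 mg/L.
Initial deficit D₀ = C_s − DO₀ = 10.2 − 8.263 = 1.937 mg/L.
t_c = (1/0.8820) ln[(1.12/0.238)(1 − 1.937×0.8820/(0.238×9.506))] = 1.134 × ln(1.153) = 0.1610 d.
D_c = (0.238/1.12) × 9.506 × e^(−0.238×0.1610) = 0.2125 × 9.506 × 0.9624 = 1.944 mg/L.
Minimum DO = 10.2 − 1.944 = 8.256 mg/L.

t_c ≈ 0.161 d; minimum DO ≈ 8.26 mg/L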